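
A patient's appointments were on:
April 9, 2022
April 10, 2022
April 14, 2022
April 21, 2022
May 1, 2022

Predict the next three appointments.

May 14, 2022; May 30, 2022; June 18, 2022

The spacing grows by 3 each time: 1, 4, 7, 10 days.
Next gap: 13 days. May 1, 2022 + 13 days = May 14, 2022.
Next gap: 16 days. May 14, 2022 + 16 days = May 30, 2022.
Next gap: 19 days. May 30, 2022 + 19 days = June 18, 2022.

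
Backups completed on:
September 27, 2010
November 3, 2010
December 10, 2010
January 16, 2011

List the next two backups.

February 22, 2011; March 31, 2011

The spacing is 37, 37, 37 days — always 37 days.
January 16, 2011 + 37 days = February 22, 2011.
February 22, 2011 + 37 days = March 31, 2011.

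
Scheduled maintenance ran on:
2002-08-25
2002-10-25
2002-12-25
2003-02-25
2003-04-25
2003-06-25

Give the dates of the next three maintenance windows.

2003-08-25, 2003-10-25, 2003-12-25

Each date is the 25th; the gaps (61, 61, 62, 59, 61) track the month lengths.
The rule is the 25th of every 2 months.
August 2003: 2003-08-25.
Next: October 2003 → 2003-10-25.
December 2003: 2003-12-25.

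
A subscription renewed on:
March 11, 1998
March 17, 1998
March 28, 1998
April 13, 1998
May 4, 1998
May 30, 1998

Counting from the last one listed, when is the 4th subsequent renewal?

October 31, 1998

Intervals are 6, 11, 16, 21, 26 days — an arithmetic progression with common difference 5.
Next gap: 31 days. May 30, 1998 + 31 days = June 30, 1998.
Next gap: 36 days. June 30, 1998 + 36 days = August 5, 1998.
Next gap: 41 days. August 5, 1998 + 41 days = September 15, 1998.
Next gap: 46 days. September 15, 1998 + 46 days = October 31, 1998.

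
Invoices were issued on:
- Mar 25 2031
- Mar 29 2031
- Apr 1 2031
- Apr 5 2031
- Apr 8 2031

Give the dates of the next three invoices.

Apr 12 2031, Apr 15 2031, Apr 19 2031

Every event lands on a Tuesday or Saturday (gaps cycle 4, 3, 4, 3).
So the schedule is: every Tuesday and Saturday.
Next Saturday: Apr 12 2031.
The following Tuesday is Apr 15 2031.
The following Saturday is Apr 19 2031.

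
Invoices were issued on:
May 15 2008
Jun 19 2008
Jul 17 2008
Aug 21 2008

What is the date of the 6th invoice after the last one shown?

Feb 19 2009

These are Thursdays at 28- or 35-day spacing (35, 28, 35).
The pattern: 3rd Thursday of the month.
September 2008 — 3rd Thursday is Sep 18 2008.
October 2008 — 3rd Thursday is Oct 16 2008.
3rd Thursday of November 2008: Nov 20 2008.
December 2008 — 3rd Thursday is Dec 18 2008.
3rd Thursday of January 2009: Jan 15 2009.
February 2009 — 3rd Thursday is Feb 19 2009.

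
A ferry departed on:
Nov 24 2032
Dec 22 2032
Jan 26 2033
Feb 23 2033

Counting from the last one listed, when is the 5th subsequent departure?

These are Wednesdays at 28- or 35-day spacing (28, 35, 28).
The pattern: 4th Wednesday of the month.
4th Wednesday of March 2033: Mar 23 2033.
April 2033 — 4th Wednesday is Apr 27 2033.
May 2033 — 4th Wednesday is May 25 2033.
4th Wednesday of June 2033: Jun 22 2033.
4th Wednesday of July 2033: Jul 27 2033.

Jul 27 2033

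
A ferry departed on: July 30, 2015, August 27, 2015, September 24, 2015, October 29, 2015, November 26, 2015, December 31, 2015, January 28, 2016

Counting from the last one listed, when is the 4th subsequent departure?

These are Thursdays with 28, 28, 35, 28, 35, 28-day gaps.
Each is the final Thursday of its month — July 30, 2015 is past the 28th, so '4th Thursday' doesn't fit.
February 2016 ends with Thursday February 25, 2016.
March 2016 ends with Thursday March 31, 2016.
Last Thursday of April 2016: April 28, 2016.
Last Thursday of May 2016: May 26, 2016.

May 26, 2016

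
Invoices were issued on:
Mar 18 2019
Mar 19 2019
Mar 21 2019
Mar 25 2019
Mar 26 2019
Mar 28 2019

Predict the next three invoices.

Apr 1 2019, Apr 2 2019, Apr 4 2019

Every event lands on a Monday or Tuesday or Thursday (gaps cycle 1, 2, 4, 1, 2).
So the schedule is: every Monday, Tuesday and Thursday.
The following Monday is Apr 1 2019.
Next Tuesday: Apr 2 2019.
The following Thursday is Apr 4 2019.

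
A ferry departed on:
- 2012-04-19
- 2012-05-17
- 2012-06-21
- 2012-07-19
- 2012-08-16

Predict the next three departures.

Gaps: 28, 35, 28, 28 days — a mix of 28 and 35. Every date is a Thursday.
Each is the 3rd Thursday of its month.
September 2012 — 3rd Thursday is 2012-09-20.
3rd Thursday of October 2012: 2012-10-18.
November 2012 — 3rd Thursday is 2012-11-15.

2012-09-20, 2012-10-18, 2012-11-15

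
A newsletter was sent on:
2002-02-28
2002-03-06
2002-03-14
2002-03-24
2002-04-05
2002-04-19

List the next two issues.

2002-05-05, 2002-05-23

Gaps: 6, 8, 10, 12, 14 days — each gap is 2 larger than the previous one.
Next gap: 16 days. 2002-04-19 + 16 days = 2002-05-05.
Next gap: 18 days. 2002-05-05 + 18 days = 2002-05-23.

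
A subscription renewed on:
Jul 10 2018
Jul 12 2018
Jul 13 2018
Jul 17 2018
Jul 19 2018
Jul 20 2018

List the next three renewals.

Gaps: 2, 1, 4, 2, 1 days — not constant, but cyclic with period 3.
The events fall on every Tuesday, Thursday and Friday.
Next Tuesday: Jul 24 2018.
The following Thursday is Jul 26 2018.
Next Friday: Jul 27 2018.

Jul 24 2018, Jul 26 2018, Jul 27 2018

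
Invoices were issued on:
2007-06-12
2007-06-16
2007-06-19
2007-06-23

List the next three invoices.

The gap pattern 4, 3, 4 repeats every 2 events.
These are the Tuesdays and Saturdays of each week.
Next Tuesday: 2007-06-26.
Next Saturday: 2007-06-30.
The following Tuesday is 2007-07-03.

2007-06-26, 2007-06-30, 2007-07-03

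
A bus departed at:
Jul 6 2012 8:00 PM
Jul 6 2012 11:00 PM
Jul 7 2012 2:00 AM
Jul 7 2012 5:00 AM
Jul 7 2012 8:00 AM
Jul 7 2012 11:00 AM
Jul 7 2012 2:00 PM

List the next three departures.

Jul 7 2012 5:00 PM, Jul 7 2012 8:00 PM, Jul 7 2012 11:00 PM

Spacing: 3, 3, 3, 3, 3, 3 h — constant 3 h.
Jul 7 2012 2:00 PM + 3 h = Jul 7 2012 5:00 PM.
Jul 7 2012 5:00 PM + 3 h = Jul 7 2012 8:00 PM.
Jul 7 2012 8:00 PM + 3 h = Jul 7 2012 11:00 PM.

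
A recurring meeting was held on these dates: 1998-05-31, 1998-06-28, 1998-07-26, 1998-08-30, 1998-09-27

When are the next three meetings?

Every date is a Sunday; gaps 28, 28, 35, 28 days.
Each is the last Sunday of its month (at least one falls on the 29th or later, ruling out '4th Sunday').
Last Sunday of October 1998: 1998-10-25.
November 1998 ends with Sunday 1998-11-29.
December 1998 ends with Sunday 1998-12-27.

1998-10-25, 1998-11-29, 1998-12-27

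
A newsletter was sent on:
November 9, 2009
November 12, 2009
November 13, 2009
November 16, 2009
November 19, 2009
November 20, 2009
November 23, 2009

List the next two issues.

November 26, 2009; November 27, 2009

Gaps: 3, 1, 3, 3, 1, 3 days — not constant, but cyclic with period 3.
The events fall on every Monday, Thursday and Friday.
Next Thursday: November 26, 2009.
Next Friday: November 27, 2009.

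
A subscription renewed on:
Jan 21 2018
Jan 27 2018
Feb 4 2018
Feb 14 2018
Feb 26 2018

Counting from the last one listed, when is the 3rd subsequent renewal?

Intervals are 6, 8, 10, 12 days — an arithmetic progression with common difference 2.
Next gap: 14 days. Feb 26 2018 + 14 days = Mar 12 2018.
Next gap: 16 days. Mar 12 2018 + 16 days = Mar 28 2018.
Next gap: 18 days. Mar 28 2018 + 18 days = Apr 15 2018.

Apr 15 2018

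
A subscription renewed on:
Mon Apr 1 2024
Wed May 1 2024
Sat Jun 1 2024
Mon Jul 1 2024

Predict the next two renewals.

Each date is the 1st; the gaps (30, 31, 30) track the month lengths.
The rule is the 1st of each month.
Next: August 2024 → Thu Aug 1 2024.
September 2024: Sun Sep 1 2024.

Thu Aug 1 2024, Sun Sep 1 2024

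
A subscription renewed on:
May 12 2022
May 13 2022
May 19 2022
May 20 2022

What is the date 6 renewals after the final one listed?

Jun 10 2022

The gap pattern 1, 6, 1 repeats every 2 events.
These are the Thursdays and Fridays of each week.
Next Thursday: May 26 2022.
The following Friday is May 27 2022.
The following Thursday is Jun 2 2022.
Next Friday: Jun 3 2022.
Next Thursday: Jun 9 2022.
Next Friday: Jun 10 2022.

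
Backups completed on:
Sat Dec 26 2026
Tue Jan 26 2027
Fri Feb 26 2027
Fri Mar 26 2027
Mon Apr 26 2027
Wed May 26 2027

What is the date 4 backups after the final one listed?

The day-of-month is always 26 (31, 31, 28, 31, 30 days between events).
So this recurs on the 26th of each month.
Next: June 2027 → Sat Jun 26 2027.
Next: July 2027 → Mon Jul 26 2027.
August 2027: Thu Aug 26 2027.
Next: September 2027 → Sun Sep 26 2027.

Sun Sep 26 2027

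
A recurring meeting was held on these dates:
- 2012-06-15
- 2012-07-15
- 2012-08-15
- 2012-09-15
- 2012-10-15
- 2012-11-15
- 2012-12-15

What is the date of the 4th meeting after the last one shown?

The day-of-month is always 15 (30, 31, 31, 30, 31, 30 days between events).
So this recurs on the 15th of each month.
Next: January 2013 → 2013-01-15.
February 2013: 2013-02-15.
Next: March 2013 → 2013-03-15.
April 2013: 2013-04-15.

2013-04-15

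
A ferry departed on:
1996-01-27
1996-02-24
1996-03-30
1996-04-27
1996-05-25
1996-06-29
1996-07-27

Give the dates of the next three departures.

All Saturdays; the gaps (28, 35, 28, 28, 35, 28) vary with month length.
This is the last Saturday of each month.
August 1996 ends with Saturday 1996-08-31.
Last Saturday of September 1996: 1996-09-28.
Last Saturday of October 1996: 1996-10-26.

1996-08-31, 1996-09-28, 1996-10-26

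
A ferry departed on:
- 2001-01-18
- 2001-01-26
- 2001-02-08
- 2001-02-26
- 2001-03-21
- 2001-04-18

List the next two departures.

Intervals are 8, 13, 18, 23, 28 days — an arithmetic progression with common difference 5.
Next gap: 33 days. 2001-04-18 + 33 days = 2001-05-21.
Next gap: 38 days. 2001-05-21 + 38 days = 2001-06-28.

2001-05-21, 2001-06-28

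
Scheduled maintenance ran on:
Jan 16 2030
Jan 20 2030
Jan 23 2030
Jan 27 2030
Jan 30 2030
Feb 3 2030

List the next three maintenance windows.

Gaps: 4, 3, 4, 3, 4 days — not constant, but cyclic with period 2.
The events fall on every Wednesday and Sunday.
The following Wednesday is Feb 6 2030.
Next Sunday: Feb 10 2030.
Next Wednesday: Feb 13 2030.

Feb 6 2030, Feb 10 2030, Feb 13 2030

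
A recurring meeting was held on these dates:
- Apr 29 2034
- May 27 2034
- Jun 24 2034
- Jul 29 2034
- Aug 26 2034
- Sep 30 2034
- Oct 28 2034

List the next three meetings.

Nov 25 2034, Dec 30 2034, Jan 27 2035

These are Saturdays with 28, 28, 35, 28, 35, 28-day gaps.
Each is the final Saturday of its month — Apr 29 2034 is past the 28th, so '4th Saturday' doesn't fit.
Last Saturday of November 2034: Nov 25 2034.
December 2034 ends with Saturday Dec 30 2034.
January 2035 ends with Saturday Jan 27 2035.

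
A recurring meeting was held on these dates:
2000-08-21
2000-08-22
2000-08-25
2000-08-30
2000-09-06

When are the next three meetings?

Gaps: 1, 3, 5, 7 days — each gap is 2 larger than the previous one.
Next gap: 9 days. 2000-09-06 + 9 days = 2000-09-15.
Next gap: 11 days. 2000-09-15 + 11 days = 2000-09-26.
Next gap: 13 days. 2000-09-26 + 13 days = 2000-10-09.

2000-09-15, 2000-09-26, 2000-10-09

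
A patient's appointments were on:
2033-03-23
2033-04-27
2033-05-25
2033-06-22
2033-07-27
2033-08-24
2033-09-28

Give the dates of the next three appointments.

Gaps: 35, 28, 28, 35, 28, 35 days — a mix of 28 and 35. Every date is a Wednesday.
Each is the 4th Wednesday of its month.
4th Wednesday of October 2033: 2033-10-26.
4th Wednesday of November 2033: 2033-11-23.
December 2033 — 4th Wednesday is 2033-12-28.

2033-10-26, 2033-11-23, 2033-12-28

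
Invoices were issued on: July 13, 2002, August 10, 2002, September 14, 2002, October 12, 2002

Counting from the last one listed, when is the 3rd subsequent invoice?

January 11, 2003

These are Saturdays at 28- or 35-day spacing (28, 35, 28).
The pattern: 2nd Saturday of the month.
2nd Saturday of November 2002: November 9, 2002.
December 2002 — 2nd Saturday is December 14, 2002.
2nd Saturday of January 2003: January 11, 2003.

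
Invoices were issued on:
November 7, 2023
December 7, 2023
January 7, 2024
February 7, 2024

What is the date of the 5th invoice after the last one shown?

July 7, 2024

Each date is the 7th; the gaps (30, 31, 31) track the month lengths.
The rule is the 7th of each month.
Next: March 2024 → March 7, 2024.
Next: April 2024 → April 7, 2024.
Next: May 2024 → May 7, 2024.
Next: June 2024 → June 7, 2024.
July 2024: July 7, 2024.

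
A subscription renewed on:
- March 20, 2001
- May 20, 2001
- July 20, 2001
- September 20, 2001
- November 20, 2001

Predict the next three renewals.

Gaps: 61, 61, 62, 61 days — not constant. Every event is on the 20th of the month.
Pattern: the 20th of every 2 months.
January 2002: January 20, 2002.
March 2002: March 20, 2002.
Next: May 2002 → May 20, 2002.

January 20, 2002; March 20, 2002; May 20, 2002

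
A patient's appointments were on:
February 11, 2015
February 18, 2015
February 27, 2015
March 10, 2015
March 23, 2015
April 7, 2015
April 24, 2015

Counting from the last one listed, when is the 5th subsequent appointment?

Intervals are 7, 9, 11, 13, 15, 17 days — an arithmetic progression with common difference 2.
Next gap: 19 days. April 24, 2015 + 19 days = May 13, 2015.
Next gap: 21 days. May 13, 2015 + 21 days = June 3, 2015.
Next gap: 23 days. June 3, 2015 + 23 days = June 26, 2015.
Next gap: 25 days. June 26, 2015 + 25 days = July 21, 2015.
Next gap: 27 days. July 21, 2015 + 27 days = August 17, 2015.

August 17, 2015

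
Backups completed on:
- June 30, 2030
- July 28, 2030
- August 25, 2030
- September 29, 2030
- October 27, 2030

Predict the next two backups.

All Sundays; the gaps (28, 28, 35, 28) vary with month length.
This is the last Sunday of each month.
November 2030 ends with Sunday November 24, 2030.
Last Sunday of December 2030: December 29, 2030.

November 24, 2030; December 29, 2030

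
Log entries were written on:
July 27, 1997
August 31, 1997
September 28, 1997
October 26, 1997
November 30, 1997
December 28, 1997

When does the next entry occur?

These are Sundays with 35, 28, 28, 35, 28-day gaps.
Each is the final Sunday of its month — August 31, 1997 is past the 28th, so '4th Sunday' doesn't fit.
January 1998 ends with Sunday January 25, 1998.

January 25, 1998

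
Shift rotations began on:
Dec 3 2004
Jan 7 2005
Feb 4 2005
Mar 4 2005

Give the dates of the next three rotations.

Gaps: 35, 28, 28 days — a mix of 28 and 35. Every date is a Friday.
Each is the 1st Friday of its month.
1st Friday of April 2005: Apr 1 2005.
May 2005 — 1st Friday is May 6 2005.
June 2005 — 1st Friday is Jun 3 2005.

Apr 1 2005, May 6 2005, Jun 3 2005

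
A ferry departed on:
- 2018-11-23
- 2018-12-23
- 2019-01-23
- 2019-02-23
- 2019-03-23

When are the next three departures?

The day-of-month is always 23 (30, 31, 31, 28 days between events).
So this recurs on the 23rd of each month.
Next: April 2019 → 2019-04-23.
Next: May 2019 → 2019-05-23.
June 2019: 2019-06-23.

2019-04-23, 2019-05-23, 2019-06-23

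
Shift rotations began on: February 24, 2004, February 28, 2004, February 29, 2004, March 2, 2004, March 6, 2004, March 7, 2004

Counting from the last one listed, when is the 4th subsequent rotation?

Every event lands on a Tuesday or Saturday or Sunday (gaps cycle 4, 1, 2, 4, 1).
So the schedule is: every Tuesday, Saturday and Sunday.
The following Tuesday is March 9, 2004.
Next Saturday: March 13, 2004.
Next Sunday: March 14, 2004.
Next Tuesday: March 16, 2004.

March 16, 2004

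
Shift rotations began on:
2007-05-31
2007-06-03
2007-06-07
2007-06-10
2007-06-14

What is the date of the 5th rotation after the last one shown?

2007-07-01

Gaps: 3, 4, 3, 4 days — not constant, but cyclic with period 2.
The events fall on every Thursday and Sunday.
Next Sunday: 2007-06-17.
The following Thursday is 2007-06-21.
Next Sunday: 2007-06-24.
Next Thursday: 2007-06-28.
Next Sunday: 2007-07-01.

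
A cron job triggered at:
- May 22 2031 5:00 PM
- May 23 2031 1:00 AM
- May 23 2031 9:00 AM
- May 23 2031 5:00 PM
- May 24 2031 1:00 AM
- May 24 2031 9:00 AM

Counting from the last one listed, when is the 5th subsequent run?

May 26 2031 1:00 AM

Spacing: 8, 8, 8, 8, 8 h — constant 8 h.
May 24 2031 9:00 AM + 8 h = May 24 2031 5:00 PM.
May 24 2031 5:00 PM + 8 h = May 25 2031 1:00 AM.
May 25 2031 1:00 AM + 8 h = May 25 2031 9:00 AM.
May 25 2031 9:00 AM + 8 h = May 25 2031 5:00 PM.
May 25 2031 5:00 PM + 8 h = May 26 2031 1:00 AM.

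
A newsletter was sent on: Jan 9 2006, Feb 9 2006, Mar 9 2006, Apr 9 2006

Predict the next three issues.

The day-of-month is always 9 (31, 28, 31 days between events).
So this recurs on the 9th of each month.
May 2006: May 9 2006.
June 2006: Jun 9 2006.
July 2006: Jul 9 2006.

May 9 2006, Jun 9 2006, Jul 9 2006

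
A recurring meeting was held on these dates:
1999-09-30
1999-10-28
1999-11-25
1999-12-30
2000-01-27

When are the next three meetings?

These are Thursdays with 28, 28, 35, 28-day gaps.
Each is the final Thursday of its month — 1999-09-30 is past the 28th, so '4th Thursday' doesn't fit.
February 2000 ends with Thursday 2000-02-24.
Last Thursday of March 2000: 2000-03-30.
April 2000 ends with Thursday 2000-04-27.

2000-02-24, 2000-03-30, 2000-04-27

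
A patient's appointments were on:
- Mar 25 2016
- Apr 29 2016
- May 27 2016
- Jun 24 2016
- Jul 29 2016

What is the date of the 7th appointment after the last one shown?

Every date is a Friday; gaps 35, 28, 28, 35 days.
Each is the last Friday of its month (at least one falls on the 29th or later, ruling out '4th Friday').
Last Friday of August 2016: Aug 26 2016.
September 2016 ends with Friday Sep 30 2016.
October 2016 ends with Friday Oct 28 2016.
November 2016 ends with Friday Nov 25 2016.
Last Friday of December 2016: Dec 30 2016.
January 2017 ends with Friday Jan 27 2017.
Last Friday of February 2017: Feb 24 2017.

Feb 24 2017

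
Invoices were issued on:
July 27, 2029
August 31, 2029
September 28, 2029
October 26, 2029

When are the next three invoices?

November 30, 2029; December 28, 2029; January 25, 2030

These are Fridays with 35, 28, 28-day gaps.
Each is the final Friday of its month — August 31, 2029 is past the 28th, so '4th Friday' doesn't fit.
November 2029 ends with Friday November 30, 2029.
Last Friday of December 2029: December 28, 2029.
Last Friday of January 2030: January 25, 2030.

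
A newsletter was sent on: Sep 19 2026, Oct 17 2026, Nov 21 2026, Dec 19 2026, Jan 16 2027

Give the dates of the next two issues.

Gaps: 28, 35, 28, 28 days — a mix of 28 and 35. Every date is a Saturday.
Each is the 3rd Saturday of its month.
February 2027 — 3rd Saturday is Feb 20 2027.
3rd Saturday of March 2027: Mar 20 2027.

Feb 20 2027, Mar 20 2027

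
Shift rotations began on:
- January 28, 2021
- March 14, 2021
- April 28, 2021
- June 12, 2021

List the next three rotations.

Gaps between consecutive events: 45, 45, 45 days — a constant 45-day interval.
June 12, 2021 + 45 days = July 27, 2021.
July 27, 2021 + 45 days = September 10, 2021.
September 10, 2021 + 45 days = October 25, 2021.

July 27, 2021; September 10, 2021; October 25, 2021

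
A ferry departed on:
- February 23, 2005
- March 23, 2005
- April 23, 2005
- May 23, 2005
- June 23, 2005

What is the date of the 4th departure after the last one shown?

The day-of-month is always 23 (28, 31, 30, 31 days between events).
So this recurs on the 23rd of each month.
Next: July 2005 → July 23, 2005.
Next: August 2005 → August 23, 2005.
September 2005: September 23, 2005.
Next: October 2005 → October 23, 2005.

October 23, 2005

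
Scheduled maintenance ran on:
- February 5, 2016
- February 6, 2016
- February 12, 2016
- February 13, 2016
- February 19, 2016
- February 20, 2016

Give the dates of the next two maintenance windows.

Every event lands on a Friday or Saturday (gaps cycle 1, 6, 1, 6, 1).
So the schedule is: every Friday and Saturday.
The following Friday is February 26, 2016.
Next Saturday: February 27, 2016.

February 26, 2016; February 27, 2016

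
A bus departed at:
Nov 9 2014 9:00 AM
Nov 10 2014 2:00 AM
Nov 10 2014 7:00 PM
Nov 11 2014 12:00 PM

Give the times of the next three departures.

Spacing: 17, 17, 17 h — constant 17 h.
Nov 11 2014 12:00 PM + 17 h = Nov 12 2014 5:00 AM.
Nov 12 2014 5:00 AM + 17 h = Nov 12 2014 10:00 PM.
Nov 12 2014 10:00 PM + 17 h = Nov 13 2014 3:00 PM.

Nov 12 2014 5:00 AM, Nov 12 2014 10:00 PM, Nov 13 2014 3:00 PM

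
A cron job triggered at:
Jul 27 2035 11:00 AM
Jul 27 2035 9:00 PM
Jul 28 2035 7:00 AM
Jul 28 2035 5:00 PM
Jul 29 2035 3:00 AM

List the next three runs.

The interval is a steady 10 hours (10, 10, 10, 10).
Jul 29 2035 3:00 AM + 10 h = Jul 29 2035 1:00 PM.
Jul 29 2035 1:00 PM + 10 h = Jul 29 2035 11:00 PM.
Jul 29 2035 11:00 PM + 10 h = Jul 30 2035 9:00 AM.

Jul 29 2035 1:00 PM, Jul 29 2035 11:00 PM, Jul 30 2035 9:00 AM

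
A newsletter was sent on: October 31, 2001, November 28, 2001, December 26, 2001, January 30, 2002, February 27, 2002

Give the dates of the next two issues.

These are Wednesdays with 28, 28, 35, 28-day gaps.
Each is the final Wednesday of its month — October 31, 2001 is past the 28th, so '4th Wednesday' doesn't fit.
March 2002 ends with Wednesday March 27, 2002.
April 2002 ends with Wednesday April 24, 2002.

March 27, 2002; April 24, 2002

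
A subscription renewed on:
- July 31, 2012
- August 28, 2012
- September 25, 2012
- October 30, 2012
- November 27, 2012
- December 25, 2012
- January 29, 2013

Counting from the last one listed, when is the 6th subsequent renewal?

July 30, 2013

These are Tuesdays with 28, 28, 35, 28, 28, 35-day gaps.
Each is the final Tuesday of its month — July 31, 2012 is past the 28th, so '4th Tuesday' doesn't fit.
February 2013 ends with Tuesday February 26, 2013.
Last Tuesday of March 2013: March 26, 2013.
April 2013 ends with Tuesday April 30, 2013.
Last Tuesday of May 2013: May 28, 2013.
Last Tuesday of June 2013: June 25, 2013.
Last Tuesday of July 2013: July 30, 2013.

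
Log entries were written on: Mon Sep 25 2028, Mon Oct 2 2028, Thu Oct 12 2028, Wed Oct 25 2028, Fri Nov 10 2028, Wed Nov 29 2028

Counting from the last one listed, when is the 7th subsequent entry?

Wed Jul 4 2029

Intervals are 7, 10, 13, 16, 19 days — an arithmetic progression with common difference 3.
Next gap: 22 days. Wed Nov 29 2028 + 22 days = Thu Dec 21 2028.
Next gap: 25 days. Thu Dec 21 2028 + 25 days = Mon Jan 15 2029.
Next gap: 28 days. Mon Jan 15 2029 + 28 days = Mon Feb 12 2029.
Next gap: 31 days. Mon Feb 12 2029 + 31 days = Thu Mar 15 2029.
Next gap: 34 days. Thu Mar 15 2029 + 34 days = Wed Apr 18 2029.
Next gap: 37 days. Wed Apr 18 2029 + 37 days = Fri May 25 2029.
Next gap: 40 days. Fri May 25 2029 + 40 days = Wed Jul 4 2029.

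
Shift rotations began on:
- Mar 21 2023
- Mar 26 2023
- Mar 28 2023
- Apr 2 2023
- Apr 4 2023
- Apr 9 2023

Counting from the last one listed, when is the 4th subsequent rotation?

Apr 23 2023

Every event lands on a Tuesday or Sunday (gaps cycle 5, 2, 5, 2, 5).
So the schedule is: every Tuesday and Sunday.
The following Tuesday is Apr 11 2023.
The following Sunday is Apr 16 2023.
The following Tuesday is Apr 18 2023.
The following Sunday is Apr 23 2023.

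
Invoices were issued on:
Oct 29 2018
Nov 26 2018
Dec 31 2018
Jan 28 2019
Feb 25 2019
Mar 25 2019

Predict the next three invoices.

Every date is a Monday; gaps 28, 35, 28, 28, 28 days.
Each is the last Monday of its month (at least one falls on the 29th or later, ruling out '4th Monday').
Last Monday of April 2019: Apr 29 2019.
Last Monday of May 2019: May 27 2019.
Last Monday of June 2019: Jun 24 2019.

Apr 29 2019, May 27 2019, Jun 24 2019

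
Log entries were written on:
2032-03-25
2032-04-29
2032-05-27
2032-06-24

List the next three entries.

Every date is a Thursday; gaps 35, 28, 28 days.
Each is the last Thursday of its month (at least one falls on the 29th or later, ruling out '4th Thursday').
July 2032 ends with Thursday 2032-07-29.
Last Thursday of August 2032: 2032-08-26.
Last Thursday of September 2032: 2032-09-30.

2032-07-29, 2032-08-26, 2032-09-30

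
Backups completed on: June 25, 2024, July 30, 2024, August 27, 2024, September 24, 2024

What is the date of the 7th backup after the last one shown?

April 29, 2025

All Tuesdays; the gaps (35, 28, 28) vary with month length.
This is the last Tuesday of each month.
October 2024 ends with Tuesday October 29, 2024.
Last Tuesday of November 2024: November 26, 2024.
December 2024 ends with Tuesday December 31, 2024.
Last Tuesday of January 2025: January 28, 2025.
February 2025 ends with Tuesday February 25, 2025.
Last Tuesday of March 2025: March 25, 2025.
April 2025 ends with Tuesday April 29, 2025.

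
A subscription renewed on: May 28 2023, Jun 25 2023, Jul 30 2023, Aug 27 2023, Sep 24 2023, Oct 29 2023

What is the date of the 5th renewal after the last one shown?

Mar 31 2024

All Sundays; the gaps (28, 35, 28, 28, 35) vary with month length.
This is the last Sunday of each month.
November 2023 ends with Sunday Nov 26 2023.
Last Sunday of December 2023: Dec 31 2023.
January 2024 ends with Sunday Jan 28 2024.
February 2024 ends with Sunday Feb 25 2024.
Last Sunday of March 2024: Mar 31 2024.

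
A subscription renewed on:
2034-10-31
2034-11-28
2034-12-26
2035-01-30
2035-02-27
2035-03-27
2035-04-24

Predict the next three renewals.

Every date is a Tuesday; gaps 28, 28, 35, 28, 28, 28 days.
Each is the last Tuesday of its month (at least one falls on the 29th or later, ruling out '4th Tuesday').
May 2035 ends with Tuesday 2035-05-29.
Last Tuesday of June 2035: 2035-06-26.
Last Tuesday of July 2035: 2035-07-31.

2035-05-29, 2035-06-26, 2035-07-31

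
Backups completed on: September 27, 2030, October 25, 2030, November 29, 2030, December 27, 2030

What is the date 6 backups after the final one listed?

June 27, 2031

All Fridays; the gaps (28, 35, 28) vary with month length.
This is the last Friday of each month.
Last Friday of January 2031: January 31, 2031.
February 2031 ends with Friday February 28, 2031.
Last Friday of March 2031: March 28, 2031.
April 2031 ends with Friday April 25, 2031.
Last Friday of May 2031: May 30, 2031.
June 2031 ends with Friday June 27, 2031.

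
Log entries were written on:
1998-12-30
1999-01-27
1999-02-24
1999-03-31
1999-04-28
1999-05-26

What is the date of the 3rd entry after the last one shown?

1999-08-25

Every date is a Wednesday; gaps 28, 28, 35, 28, 28 days.
Each is the last Wednesday of its month (at least one falls on the 29th or later, ruling out '4th Wednesday').
Last Wednesday of June 1999: 1999-06-30.
July 1999 ends with Wednesday 1999-07-28.
Last Wednesday of August 1999: 1999-08-25.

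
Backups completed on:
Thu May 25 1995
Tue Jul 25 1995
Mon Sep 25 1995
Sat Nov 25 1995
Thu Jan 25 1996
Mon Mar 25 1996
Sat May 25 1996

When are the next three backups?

Thu Jul 25 1996, Wed Sep 25 1996, Mon Nov 25 1996

The day-of-month is always 25 (61, 62, 61, 61, 60, 61 days between events).
So this recurs on the 25th of every 2 months.
Next: July 1996 → Thu Jul 25 1996.
September 1996: Wed Sep 25 1996.
November 1996: Mon Nov 25 1996.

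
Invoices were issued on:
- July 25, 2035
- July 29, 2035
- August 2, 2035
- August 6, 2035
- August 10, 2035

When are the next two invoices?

The spacing is 4, 4, 4, 4 days — always 4 days.
August 10, 2035 + 4 days = August 14, 2035.
August 14, 2035 + 4 days = August 18, 2035.

August 14, 2035; August 18, 2035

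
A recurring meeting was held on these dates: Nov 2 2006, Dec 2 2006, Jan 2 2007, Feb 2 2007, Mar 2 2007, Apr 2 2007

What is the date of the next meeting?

Each date is the 2nd; the gaps (30, 31, 31, 28, 31) track the month lengths.
The rule is the 2nd of each month.
May 2007: May 2 2007.

May 2 2007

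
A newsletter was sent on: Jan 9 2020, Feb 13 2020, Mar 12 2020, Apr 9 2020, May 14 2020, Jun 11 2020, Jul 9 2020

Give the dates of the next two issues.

Aug 13 2020, Sep 10 2020

All dates are Thursdays, 35, 28, 28, 35, 28, 28 days apart.
Specifically, the 2nd Thursday of each month.
2nd Thursday of August 2020: Aug 13 2020.
2nd Thursday of September 2020: Sep 10 2020.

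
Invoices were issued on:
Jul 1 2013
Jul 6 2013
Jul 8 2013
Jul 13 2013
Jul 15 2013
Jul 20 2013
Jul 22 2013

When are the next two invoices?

Every event lands on a Monday or Saturday (gaps cycle 5, 2, 5, 2, 5, 2).
So the schedule is: every Monday and Saturday.
Next Saturday: Jul 27 2013.
The following Monday is Jul 29 2013.

Jul 27 2013, Jul 29 2013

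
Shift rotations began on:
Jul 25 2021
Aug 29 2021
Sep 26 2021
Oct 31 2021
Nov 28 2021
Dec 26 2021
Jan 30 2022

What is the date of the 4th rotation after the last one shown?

Every date is a Sunday; gaps 35, 28, 35, 28, 28, 35 days.
Each is the last Sunday of its month (at least one falls on the 29th or later, ruling out '4th Sunday').
Last Sunday of February 2022: Feb 27 2022.
Last Sunday of March 2022: Mar 27 2022.
Last Sunday of April 2022: Apr 24 2022.
May 2022 ends with Sunday May 29 2022.

May 29 2022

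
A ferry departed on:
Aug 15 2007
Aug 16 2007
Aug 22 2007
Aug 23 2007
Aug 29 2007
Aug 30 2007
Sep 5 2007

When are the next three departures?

Gaps: 1, 6, 1, 6, 1, 6 days — not constant, but cyclic with period 2.
The events fall on every Wednesday and Thursday.
The following Thursday is Sep 6 2007.
The following Wednesday is Sep 12 2007.
Next Thursday: Sep 13 2007.

Sep 6 2007, Sep 12 2007, Sep 13 2007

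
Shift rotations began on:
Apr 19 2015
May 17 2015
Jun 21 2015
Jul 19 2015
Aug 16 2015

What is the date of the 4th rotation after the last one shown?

Dec 20 2015

Gaps: 28, 35, 28, 28 days — a mix of 28 and 35. Every date is a Sunday.
Each is the 3rd Sunday of its month.
3rd Sunday of September 2015: Sep 20 2015.
October 2015 — 3rd Sunday is Oct 18 2015.
November 2015 — 3rd Sunday is Nov 15 2015.
December 2015 — 3rd Sunday is Dec 20 2015.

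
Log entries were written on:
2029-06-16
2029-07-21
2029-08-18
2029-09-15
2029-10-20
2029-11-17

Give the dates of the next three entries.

2029-12-15, 2030-01-19, 2030-02-16

Gaps: 35, 28, 28, 35, 28 days — a mix of 28 and 35. Every date is a Saturday.
Each is the 3rd Saturday of its month.
December 2029 — 3rd Saturday is 2029-12-15.
January 2030 — 3rd Saturday is 2030-01-19.
3rd Saturday of February 2030: 2030-02-16.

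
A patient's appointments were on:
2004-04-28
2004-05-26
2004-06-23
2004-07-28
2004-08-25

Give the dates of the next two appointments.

These are Wednesdays at 28- or 35-day spacing (28, 28, 35, 28).
The pattern: 4th Wednesday of the month.
4th Wednesday of September 2004: 2004-09-22.
October 2004 — 4th Wednesday is 2004-10-27.

2004-09-22, 2004-10-27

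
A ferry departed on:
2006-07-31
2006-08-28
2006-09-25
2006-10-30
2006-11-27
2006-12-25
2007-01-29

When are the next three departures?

2007-02-26, 2007-03-26, 2007-04-30

All Mondays; the gaps (28, 28, 35, 28, 28, 35) vary with month length.
This is the last Monday of each month.
February 2007 ends with Monday 2007-02-26.
Last Monday of March 2007: 2007-03-26.
April 2007 ends with Monday 2007-04-30.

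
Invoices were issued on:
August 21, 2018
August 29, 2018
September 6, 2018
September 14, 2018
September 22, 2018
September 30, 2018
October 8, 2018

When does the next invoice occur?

Every event comes 8 days after the last (8, 8, 8, 8, 8, 8).
October 8, 2018 + 8 days = October 16, 2018.

October 16, 2018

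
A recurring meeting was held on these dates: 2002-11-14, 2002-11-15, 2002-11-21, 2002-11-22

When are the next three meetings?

The gap pattern 1, 6, 1 repeats every 2 events.
These are the Thursdays and Fridays of each week.
Next Thursday: 2002-11-28.
Next Friday: 2002-11-29.
The following Thursday is 2002-12-05.

2002-11-28, 2002-11-29, 2002-12-05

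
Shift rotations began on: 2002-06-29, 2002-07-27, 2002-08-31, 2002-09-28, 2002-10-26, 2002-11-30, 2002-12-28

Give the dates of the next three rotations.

Every date is a Saturday; gaps 28, 35, 28, 28, 35, 28 days.
Each is the last Saturday of its month (at least one falls on the 29th or later, ruling out '4th Saturday').
Last Saturday of January 2003: 2003-01-25.
February 2003 ends with Saturday 2003-02-22.
March 2003 ends with Saturday 2003-03-29.

2003-01-25, 2003-02-22, 2003-03-29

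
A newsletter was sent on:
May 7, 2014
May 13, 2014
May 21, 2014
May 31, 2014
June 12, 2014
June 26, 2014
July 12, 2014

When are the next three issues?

July 30, 2014; August 19, 2014; September 10, 2014

Gaps: 6, 8, 10, 12, 14, 16 days — each gap is 2 larger than the previous one.
Next gap: 18 days. July 12, 2014 + 18 days = July 30, 2014.
Next gap: 20 days. July 30, 2014 + 20 days = August 19, 2014.
Next gap: 22 days. August 19, 2014 + 22 days = September 10, 2014.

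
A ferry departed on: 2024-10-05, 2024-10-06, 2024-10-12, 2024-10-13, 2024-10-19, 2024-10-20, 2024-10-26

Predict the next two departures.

Every event lands on a Saturday or Sunday (gaps cycle 1, 6, 1, 6, 1, 6).
So the schedule is: every Saturday and Sunday.
The following Sunday is 2024-10-27.
Next Saturday: 2024-11-02.

2024-10-27, 2024-11-02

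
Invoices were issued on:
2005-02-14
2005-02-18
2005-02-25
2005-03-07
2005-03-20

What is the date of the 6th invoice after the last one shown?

2005-08-08

The spacing grows by 3 each time: 4, 7, 10, 13 days.
Next gap: 16 days. 2005-03-20 + 16 days = 2005-04-05.
Next gap: 19 days. 2005-04-05 + 19 days = 2005-04-24.
Next gap: 22 days. 2005-04-24 + 22 days = 2005-05-16.
Next gap: 25 days. 2005-05-16 + 25 days = 2005-06-10.
Next gap: 28 days. 2005-06-10 + 28 days = 2005-07-08.
Next gap: 31 days. 2005-07-08 + 31 days = 2005-08-08.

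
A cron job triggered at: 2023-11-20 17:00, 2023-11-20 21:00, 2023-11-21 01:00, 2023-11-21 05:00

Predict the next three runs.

2023-11-21 09:00, 2023-11-21 13:00, 2023-11-21 17:00

Gaps: 4, 4, 4 hours — each event is 4 hours after the previous one.
2023-11-21 05:00 + 4 h = 2023-11-21 09:00.
2023-11-21 09:00 + 4 h = 2023-11-21 13:00.
2023-11-21 13:00 + 4 h = 2023-11-21 17:00.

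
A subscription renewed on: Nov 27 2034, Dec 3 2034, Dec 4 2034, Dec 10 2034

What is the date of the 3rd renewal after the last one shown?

Gaps: 6, 1, 6 days — not constant, but cyclic with period 2.
The events fall on every Monday and Sunday.
Next Monday: Dec 11 2034.
The following Sunday is Dec 17 2034.
The following Monday is Dec 18 2034.

Dec 18 2034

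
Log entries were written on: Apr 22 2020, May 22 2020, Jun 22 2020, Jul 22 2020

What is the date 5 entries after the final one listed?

Dec 22 2020

Each date is the 22nd; the gaps (30, 31, 30) track the month lengths.
The rule is the 22nd of each month.
August 2020: Aug 22 2020.
Next: September 2020 → Sep 22 2020.
Next: October 2020 → Oct 22 2020.
November 2020: Nov 22 2020.
Next: December 2020 → Dec 22 2020.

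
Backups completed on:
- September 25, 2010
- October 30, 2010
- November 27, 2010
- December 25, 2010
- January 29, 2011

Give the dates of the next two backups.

Every date is a Saturday; gaps 35, 28, 28, 35 days.
Each is the last Saturday of its month (at least one falls on the 29th or later, ruling out '4th Saturday').
February 2011 ends with Saturday February 26, 2011.
Last Saturday of March 2011: March 26, 2011.

February 26, 2011; March 26, 2011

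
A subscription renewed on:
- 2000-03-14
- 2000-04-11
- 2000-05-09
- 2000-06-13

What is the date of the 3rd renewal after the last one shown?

2000-09-12

All dates are Tuesdays, 28, 28, 35 days apart.
Specifically, the 2nd Tuesday of each month.
July 2000 — 2nd Tuesday is 2000-07-11.
2nd Tuesday of August 2000: 2000-08-08.
September 2000 — 2nd Tuesday is 2000-09-12.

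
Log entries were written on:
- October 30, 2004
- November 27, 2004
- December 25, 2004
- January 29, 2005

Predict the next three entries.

Every date is a Saturday; gaps 28, 28, 35 days.
Each is the last Saturday of its month (at least one falls on the 29th or later, ruling out '4th Saturday').
February 2005 ends with Saturday February 26, 2005.
Last Saturday of March 2005: March 26, 2005.
Last Saturday of April 2005: April 30, 2005.

February 26, 2005; March 26, 2005; April 30, 2005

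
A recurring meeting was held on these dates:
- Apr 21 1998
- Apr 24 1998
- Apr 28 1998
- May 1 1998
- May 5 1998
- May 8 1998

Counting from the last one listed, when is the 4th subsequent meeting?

Every event lands on a Tuesday or Friday (gaps cycle 3, 4, 3, 4, 3).
So the schedule is: every Tuesday and Friday.
The following Tuesday is May 12 1998.
The following Friday is May 15 1998.
Next Tuesday: May 19 1998.
The following Friday is May 22 1998.

May 22 1998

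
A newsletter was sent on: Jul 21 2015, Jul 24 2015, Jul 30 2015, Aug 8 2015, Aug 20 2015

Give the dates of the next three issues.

Sep 4 2015, Sep 22 2015, Oct 13 2015

Intervals are 3, 6, 9, 12 days — an arithmetic progression with common difference 3.
Next gap: 15 days. Aug 20 2015 + 15 days = Sep 4 2015.
Next gap: 18 days. Sep 4 2015 + 18 days = Sep 22 2015.
Next gap: 21 days. Sep 22 2015 + 21 days = Oct 13 2015.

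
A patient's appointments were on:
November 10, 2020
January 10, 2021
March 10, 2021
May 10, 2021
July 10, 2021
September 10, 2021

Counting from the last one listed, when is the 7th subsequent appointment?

November 10, 2022

Each date is the 10th; the gaps (61, 59, 61, 61, 62) track the month lengths.
The rule is the 10th of every 2 months.
Next: November 2021 → November 10, 2021.
January 2022: January 10, 2022.
March 2022: March 10, 2022.
May 2022: May 10, 2022.
Next: July 2022 → July 10, 2022.
September 2022: September 10, 2022.
November 2022: November 10, 2022.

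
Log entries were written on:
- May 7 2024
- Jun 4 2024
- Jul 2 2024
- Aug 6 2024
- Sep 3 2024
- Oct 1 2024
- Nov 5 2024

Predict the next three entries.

Dec 3 2024, Jan 7 2025, Feb 4 2025

All dates are Tuesdays, 28, 28, 35, 28, 28, 35 days apart.
Specifically, the 1st Tuesday of each month.
December 2024 — 1st Tuesday is Dec 3 2024.
January 2025 — 1st Tuesday is Jan 7 2025.
February 2025 — 1st Tuesday is Feb 4 2025.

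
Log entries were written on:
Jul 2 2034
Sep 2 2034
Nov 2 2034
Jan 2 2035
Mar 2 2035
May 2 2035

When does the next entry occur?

Jul 2 2035

Each date is the 2nd; the gaps (62, 61, 61, 59, 61) track the month lengths.
The rule is the 2nd of every 2 months.
July 2035: Jul 2 2035.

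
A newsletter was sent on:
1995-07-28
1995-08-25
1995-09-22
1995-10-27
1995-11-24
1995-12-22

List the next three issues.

Gaps: 28, 28, 35, 28, 28 days — a mix of 28 and 35. Every date is a Friday.
Each is the 4th Friday of its month.
4th Friday of January 1996: 1996-01-26.
4th Friday of February 1996: 1996-02-23.
March 1996 — 4th Friday is 1996-03-22.

1996-01-26, 1996-02-23, 1996-03-22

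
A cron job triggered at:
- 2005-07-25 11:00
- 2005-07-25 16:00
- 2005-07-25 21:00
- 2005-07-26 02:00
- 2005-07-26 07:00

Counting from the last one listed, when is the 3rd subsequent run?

The interval is a steady 5 hours (5, 5, 5, 5).
2005-07-26 07:00 + 5 h = 2005-07-26 12:00.
2005-07-26 12:00 + 5 h = 2005-07-26 17:00.
2005-07-26 17:00 + 5 h = 2005-07-26 22:00.

2005-07-26 22:00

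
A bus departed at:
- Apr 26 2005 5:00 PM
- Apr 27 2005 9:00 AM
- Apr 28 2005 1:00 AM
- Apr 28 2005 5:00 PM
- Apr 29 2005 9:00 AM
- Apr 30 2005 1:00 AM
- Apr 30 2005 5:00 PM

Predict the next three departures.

The interval is a steady 16 hours (16, 16, 16, 16, 16, 16).
Apr 30 2005 5:00 PM + 16 h = May 1 2005 9:00 AM.
May 1 2005 9:00 AM + 16 h = May 2 2005 1:00 AM.
May 2 2005 1:00 AM + 16 h = May 2 2005 5:00 PM.

May 1 2005 9:00 AM, May 2 2005 1:00 AM, May 2 2005 5:00 PM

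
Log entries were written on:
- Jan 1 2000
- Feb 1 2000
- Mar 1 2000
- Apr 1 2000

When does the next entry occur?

The day-of-month is always 1 (31, 29, 31 days between events).
So this recurs on the 1st of each month.
May 2000: May 1 2000.

May 1 2000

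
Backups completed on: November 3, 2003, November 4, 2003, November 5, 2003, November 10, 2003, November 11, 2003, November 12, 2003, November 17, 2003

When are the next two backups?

Gaps: 1, 1, 5, 1, 1, 5 days — not constant, but cyclic with period 3.
The events fall on every Monday, Tuesday and Wednesday.
Next Tuesday: November 18, 2003.
Next Wednesday: November 19, 2003.

November 18, 2003; November 19, 2003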